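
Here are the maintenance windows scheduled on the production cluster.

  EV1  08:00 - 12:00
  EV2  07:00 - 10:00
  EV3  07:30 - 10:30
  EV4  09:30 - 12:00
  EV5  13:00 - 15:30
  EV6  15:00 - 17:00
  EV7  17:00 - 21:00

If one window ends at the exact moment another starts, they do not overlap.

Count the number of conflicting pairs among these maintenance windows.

7

Sorted by start: EV2, EV3, EV1, EV4, EV5, EV6, EV7.
EV3 starts before EV2 ends → EV2 and EV3 overlap.
EV1 starts before EV2 ends → EV2 and EV1 overlap.
EV4 starts before EV2 ends → EV2 and EV4 overlap.
EV5 starts after EV2 ends; EV2 is clear from here.
EV1 starts before EV3 ends → EV3 and EV1 overlap.
EV4 starts before EV3 ends → EV3 and EV4 overlap.
EV5 starts after EV3 ends; EV3 is clear from here.
EV4 starts before EV1 ends → EV1 and EV4 overlap.
EV5 starts after EV1 ends; EV1 is clear from here.
EV5 starts after EV4 ends; EV4 is clear from here.
EV6 starts before EV5 ends → EV5 and EV6 overlap.
EV7 starts after EV5 ends.
EV7 starts exactly when EV6 ends (back-to-back, no overlap).
Overlapping pairs: EV1 & EV2, EV1 & EV3, EV1 & EV4, EV2 & EV3, EV2 & EV4, EV3 & EV4, EV5 & EV6 — 7 in total.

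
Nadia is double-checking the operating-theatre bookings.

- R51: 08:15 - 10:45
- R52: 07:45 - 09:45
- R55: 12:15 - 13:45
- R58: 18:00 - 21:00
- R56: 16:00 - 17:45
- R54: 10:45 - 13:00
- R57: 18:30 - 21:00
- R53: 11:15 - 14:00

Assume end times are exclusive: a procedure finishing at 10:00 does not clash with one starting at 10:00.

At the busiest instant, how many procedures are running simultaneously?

Walk through starts and ends in time order (an end at T is processed before a start at T):
07:45 start R52 → 1
08:15 start R51 → 2
09:45 end R52 → 1
10:45 end R51 → 0
10:45 start R54 → 1
11:15 start R53 → 2
12:15 start R55 → 3
13:00 end R54 → 2
13:45 end R55 → 1
14:00 end R53 → 0
16:00 start R56 → 1
17:45 end R56 → 0
18:00 start R58 → 1
18:30 start R57 → 2
21:00 end R57 → 1
21:00 end R58 → 0
Peak is 3, at 12:15 (R53, R54, R55).

3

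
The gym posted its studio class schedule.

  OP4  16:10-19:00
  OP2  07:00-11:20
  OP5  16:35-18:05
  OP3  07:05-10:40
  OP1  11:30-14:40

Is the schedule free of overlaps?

No

Check each pair: they overlap iff neither finishes before the other starts.
Sorted by start: OP2, OP3, OP1, OP4, OP5.
OP3 starts before OP2 ends → OP2 and OP3 overlap.
That's a conflict, so the schedule is not conflict-free.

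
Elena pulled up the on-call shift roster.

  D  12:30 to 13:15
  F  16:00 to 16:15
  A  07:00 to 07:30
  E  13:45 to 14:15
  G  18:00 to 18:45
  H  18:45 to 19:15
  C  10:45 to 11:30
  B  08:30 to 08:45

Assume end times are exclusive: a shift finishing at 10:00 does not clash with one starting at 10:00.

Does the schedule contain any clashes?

Sorted by start: A, B, C, D, E, F, G, H.
B starts after A ends — done with A.
C starts after B ends — done with B.
D starts after C ends — done with C.
E starts after D ends — done with D.
F starts after E ends — done with E.
G starts after F ends — done with F.
H starts exactly when G ends (back-to-back, no overlap).
Every pair is clear; the schedule has no overlaps.

No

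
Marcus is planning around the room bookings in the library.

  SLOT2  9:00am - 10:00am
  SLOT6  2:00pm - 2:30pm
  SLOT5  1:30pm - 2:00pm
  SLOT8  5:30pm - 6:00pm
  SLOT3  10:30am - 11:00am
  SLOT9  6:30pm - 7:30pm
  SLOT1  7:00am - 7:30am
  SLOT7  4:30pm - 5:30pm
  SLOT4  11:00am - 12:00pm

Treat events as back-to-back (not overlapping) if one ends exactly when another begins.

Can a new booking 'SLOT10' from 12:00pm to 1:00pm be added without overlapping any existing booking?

Yes — the slot is free

SLOT1: ends 7:30am at or before SLOT10 starts 12:00pm → clear.
SLOT2: ends 10:00am at or before SLOT10 starts 12:00pm → clear.
SLOT3: ends 11:00am at or before SLOT10 starts 12:00pm → clear.
SLOT4: ends 12:00pm at or before SLOT10 starts 12:00pm → clear.
SLOT5: starts 1:30pm at or after SLOT10 ends 1:00pm → clear.
SLOT6: starts 2:00pm at or after SLOT10 ends 1:00pm → clear.
SLOT7: starts 4:30pm at or after SLOT10 ends 1:00pm → clear.
SLOT8: starts 5:30pm at or after SLOT10 ends 1:00pm → clear.
SLOT9: starts 6:30pm at or after SLOT10 ends 1:00pm → clear.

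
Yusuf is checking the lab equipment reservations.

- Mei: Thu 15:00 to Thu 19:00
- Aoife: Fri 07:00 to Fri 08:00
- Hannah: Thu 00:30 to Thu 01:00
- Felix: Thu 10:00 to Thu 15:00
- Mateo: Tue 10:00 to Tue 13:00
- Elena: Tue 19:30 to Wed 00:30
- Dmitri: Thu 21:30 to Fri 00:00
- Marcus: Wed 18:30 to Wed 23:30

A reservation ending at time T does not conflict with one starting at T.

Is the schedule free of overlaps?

Two intervals overlap when each starts before the other ends.
Sorted by start: Mateo, Elena, Marcus, Hannah, Felix, Mei, Dmitri, Aoife.
Elena starts after Mateo ends; Mateo is clear from here.
Marcus starts after Elena ends; Elena is clear from here.
Hannah starts after Marcus ends; Marcus is clear from here.
Felix starts after Hannah ends; Hannah is clear from here.
Mei starts exactly when Felix ends (back-to-back, no overlap); Felix is clear from here.
Dmitri starts after Mei ends; Mei is clear from here.
Aoife starts after Dmitri ends.
Every pair is clear; the schedule has no overlaps.

Yes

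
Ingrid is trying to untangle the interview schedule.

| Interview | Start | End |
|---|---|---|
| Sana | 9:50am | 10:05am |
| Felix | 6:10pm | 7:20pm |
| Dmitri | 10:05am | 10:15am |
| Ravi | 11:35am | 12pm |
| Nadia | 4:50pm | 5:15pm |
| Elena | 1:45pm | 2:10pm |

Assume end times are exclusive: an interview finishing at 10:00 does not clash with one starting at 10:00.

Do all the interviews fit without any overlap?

Sorted by start: Sana, Dmitri, Ravi, Elena, Nadia, Felix.
Dmitri starts exactly when Sana ends (back-to-back, no overlap); Sana is clear from here.
Ravi starts after Dmitri ends; Dmitri is clear from here.
Elena starts after Ravi ends; Ravi is clear from here.
Nadia starts after Elena ends; Elena is clear from here.
Felix starts after Nadia ends.
Every pair is clear; the schedule has no overlaps.

Yes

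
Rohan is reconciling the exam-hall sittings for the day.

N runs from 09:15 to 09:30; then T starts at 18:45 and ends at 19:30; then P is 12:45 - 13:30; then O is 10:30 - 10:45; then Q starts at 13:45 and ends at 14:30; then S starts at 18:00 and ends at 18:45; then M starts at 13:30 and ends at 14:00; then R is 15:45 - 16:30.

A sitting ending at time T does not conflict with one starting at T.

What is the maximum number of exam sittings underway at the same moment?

Sort all start/end points and keep a running count:
09:15 start N → 1
09:30 end N → 0
10:30 start O → 1
10:45 end O → 0
12:45 start P → 1
13:30 end P → 0
13:30 start M → 1
13:45 start Q → 2
14:00 end M → 1
14:30 end Q → 0
15:45 start R → 1
16:30 end R → 0
18:00 start S → 1
18:45 end S → 0
18:45 start T → 1
19:30 end T → 0
Peak is 2, at 13:45 (M, Q).

2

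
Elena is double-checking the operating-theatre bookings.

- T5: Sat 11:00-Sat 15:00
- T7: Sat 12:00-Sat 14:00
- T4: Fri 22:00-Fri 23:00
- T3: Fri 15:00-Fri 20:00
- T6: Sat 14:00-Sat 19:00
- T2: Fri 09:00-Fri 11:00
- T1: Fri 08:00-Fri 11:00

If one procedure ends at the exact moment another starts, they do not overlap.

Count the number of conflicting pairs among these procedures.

3

Two intervals overlap when each starts before the other ends.
Sorted by start: T1, T2, T3, T4, T5, T7, T6.
T2 starts before T1 ends → T1 and T2 overlap.
T3 starts after T1 ends; T1 is clear from here.
T3 starts after T2 ends; T2 is clear from here.
T4 starts after T3 ends; T3 is clear from here.
T5 starts after T4 ends; T4 is clear from here.
T7 starts before T5 ends → T5 and T7 overlap.
T6 starts before T5 ends → T5 and T6 overlap.
T6 starts exactly when T7 ends (back-to-back, no overlap).
Overlapping pairs: T1 & T2, T5 & T6, T5 & T7 — 3 in total.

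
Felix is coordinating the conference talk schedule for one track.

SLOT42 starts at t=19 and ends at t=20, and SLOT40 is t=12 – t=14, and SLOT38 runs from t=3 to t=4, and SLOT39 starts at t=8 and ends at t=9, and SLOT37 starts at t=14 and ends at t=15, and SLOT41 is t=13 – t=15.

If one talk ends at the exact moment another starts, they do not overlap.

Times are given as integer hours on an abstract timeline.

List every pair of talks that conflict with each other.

Sorted by start: SLOT38, SLOT39, SLOT40, SLOT41, SLOT37, SLOT42.
SLOT39 starts after SLOT38 ends, so nothing later overlaps SLOT38 either.
SLOT40 starts after SLOT39 ends, so nothing later overlaps SLOT39 either.
SLOT41 starts before SLOT40 ends → SLOT40 and SLOT41 overlap.
SLOT37 starts exactly when SLOT40 ends (back-to-back, no overlap), so nothing later overlaps SLOT40 either.
SLOT37 starts before SLOT41 ends → SLOT41 and SLOT37 overlap.
SLOT42 starts after SLOT41 ends.
SLOT42 starts after SLOT37 ends.

SLOT37 & SLOT41, SLOT40 & SLOT41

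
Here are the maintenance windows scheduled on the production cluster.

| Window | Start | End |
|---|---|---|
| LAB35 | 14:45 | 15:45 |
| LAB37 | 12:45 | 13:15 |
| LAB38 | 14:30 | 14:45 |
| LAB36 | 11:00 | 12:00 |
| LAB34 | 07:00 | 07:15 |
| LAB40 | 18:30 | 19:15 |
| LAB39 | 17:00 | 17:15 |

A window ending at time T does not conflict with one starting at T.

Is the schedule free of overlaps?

Yes

Sorted by start: LAB34, LAB36, LAB37, LAB38, LAB35, LAB39, LAB40.
LAB36 starts after LAB34 ends, so nothing later overlaps LAB34 either.
LAB37 starts after LAB36 ends, so nothing later overlaps LAB36 either.
LAB38 starts after LAB37 ends, so nothing later overlaps LAB37 either.
LAB35 starts exactly when LAB38 ends (back-to-back, no overlap), so nothing later overlaps LAB38 either.
LAB39 starts after LAB35 ends, so nothing later overlaps LAB35 either.
LAB40 starts after LAB39 ends.
Every pair is clear; the schedule has no overlaps.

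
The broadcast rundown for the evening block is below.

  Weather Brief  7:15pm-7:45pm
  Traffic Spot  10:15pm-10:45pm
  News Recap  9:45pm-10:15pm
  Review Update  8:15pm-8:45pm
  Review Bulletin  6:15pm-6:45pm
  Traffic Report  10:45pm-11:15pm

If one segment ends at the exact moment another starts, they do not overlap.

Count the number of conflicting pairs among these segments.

Two intervals overlap when each starts before the other ends.
Sorted by start: Review Bulletin, Weather Brief, Review Update, News Recap, Traffic Spot, Traffic Report.
Weather Brief starts after Review Bulletin ends, so nothing later overlaps Review Bulletin either.
Review Update starts after Weather Brief ends, so nothing later overlaps Weather Brief either.
News Recap starts after Review Update ends, so nothing later overlaps Review Update either.
Traffic Spot starts exactly when News Recap ends (back-to-back, no overlap), so nothing later overlaps News Recap either.
Traffic Report starts exactly when Traffic Spot ends (back-to-back, no overlap).
No pair overlaps.

0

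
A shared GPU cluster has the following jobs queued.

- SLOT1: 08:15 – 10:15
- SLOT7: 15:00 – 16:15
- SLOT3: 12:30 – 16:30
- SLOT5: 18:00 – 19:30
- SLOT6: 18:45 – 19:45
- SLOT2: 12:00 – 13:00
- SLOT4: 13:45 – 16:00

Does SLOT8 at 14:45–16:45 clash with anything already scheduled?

SLOT1: ends 10:15 at or before SLOT8 starts 14:45 → clear.
SLOT2: ends 13:00 at or before SLOT8 starts 14:45 → clear.
SLOT3: starts 12:30 before SLOT8 ends 16:45, and ends 16:30 after SLOT8 starts 14:45 → overlap.
SLOT4: starts 13:45 before SLOT8 ends 16:45, and ends 16:00 after SLOT8 starts 14:45 → overlap.
SLOT7: starts 15:00 before SLOT8 ends 16:45, and ends 16:15 after SLOT8 starts 14:45 → overlap.
SLOT5: starts 18:00 at or after SLOT8 ends 16:45 → clear.
SLOT6: starts 18:45 at or after SLOT8 ends 16:45 → clear.
SLOT8 overlaps SLOT3, SLOT4, SLOT7.

Yes — it overlaps SLOT3, SLOT4, SLOT7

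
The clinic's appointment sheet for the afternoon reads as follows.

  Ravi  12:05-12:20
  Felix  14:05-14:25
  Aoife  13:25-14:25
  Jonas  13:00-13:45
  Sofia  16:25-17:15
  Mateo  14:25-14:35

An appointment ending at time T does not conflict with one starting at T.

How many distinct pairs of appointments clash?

Sorted by start: Ravi, Jonas, Aoife, Felix, Mateo, Sofia.
Jonas starts after Ravi ends; Ravi is clear from here.
Aoife starts before Jonas ends → Jonas and Aoife overlap.
Felix starts after Jonas ends; Jonas is clear from here.
Felix starts before Aoife ends → Aoife and Felix overlap.
Mateo starts exactly when Aoife ends (back-to-back, no overlap); Aoife is clear from here.
Mateo starts exactly when Felix ends (back-to-back, no overlap); Felix is clear from here.
Sofia starts after Mateo ends.
Overlapping pairs: Aoife & Felix, Aoife & Jonas — 2 in total.

2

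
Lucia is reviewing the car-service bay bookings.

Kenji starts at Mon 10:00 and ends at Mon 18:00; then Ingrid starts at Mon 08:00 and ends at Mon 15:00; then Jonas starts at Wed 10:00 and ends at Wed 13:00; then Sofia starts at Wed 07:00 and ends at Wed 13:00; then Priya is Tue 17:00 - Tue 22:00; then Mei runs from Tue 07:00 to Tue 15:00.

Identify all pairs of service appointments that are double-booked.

Sorted by start: Ingrid, Kenji, Mei, Priya, Sofia, Jonas.
Kenji starts before Ingrid ends → Ingrid and Kenji overlap.
Mei starts after Ingrid ends, so Ingrid has no further overlaps.
Mei starts after Kenji ends, so Kenji has no further overlaps.
Priya starts after Mei ends, so Mei has no further overlaps.
Sofia starts after Priya ends, so Priya has no further overlaps.
Jonas starts before Sofia ends → Sofia and Jonas overlap.

Ingrid & Kenji, Jonas & Sofia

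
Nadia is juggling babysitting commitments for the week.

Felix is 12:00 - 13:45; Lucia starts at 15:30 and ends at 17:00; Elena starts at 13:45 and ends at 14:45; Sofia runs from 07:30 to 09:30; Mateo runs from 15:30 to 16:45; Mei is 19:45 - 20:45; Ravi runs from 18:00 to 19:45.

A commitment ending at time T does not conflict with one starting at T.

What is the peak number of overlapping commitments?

2

Sort all start/end points and keep a running count:
07:30 start Sofia → 1
09:30 end Sofia → 0
12:00 start Felix → 1
13:45 end Felix → 0
13:45 start Elena → 1
14:45 end Elena → 0
15:30 start Lucia → 1
15:30 start Mateo → 2
16:45 end Mateo → 1
17:00 end Lucia → 0
18:00 start Ravi → 1
19:45 end Ravi → 0
19:45 start Mei → 1
20:45 end Mei → 0
Peak is 2, at 15:30 (Lucia, Mateo).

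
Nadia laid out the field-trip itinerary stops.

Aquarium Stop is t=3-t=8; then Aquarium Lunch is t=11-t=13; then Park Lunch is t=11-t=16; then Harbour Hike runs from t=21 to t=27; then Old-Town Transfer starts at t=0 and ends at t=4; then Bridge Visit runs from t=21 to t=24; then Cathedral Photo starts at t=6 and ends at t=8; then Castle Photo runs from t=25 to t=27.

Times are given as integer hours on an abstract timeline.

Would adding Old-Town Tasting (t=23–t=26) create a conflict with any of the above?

Old-Town Transfer: ends t=4 at or before Old-Town Tasting starts t=23 → clear.
Aquarium Stop: ends t=8 at or before Old-Town Tasting starts t=23 → clear.
Cathedral Photo: ends t=8 at or before Old-Town Tasting starts t=23 → clear.
Aquarium Lunch: ends t=13 at or before Old-Town Tasting starts t=23 → clear.
Park Lunch: ends t=16 at or before Old-Town Tasting starts t=23 → clear.
Bridge Visit: starts t=21 before Old-Town Tasting ends t=26, and ends t=24 after Old-Town Tasting starts t=23 → overlap.
Harbour Hike: starts t=21 before Old-Town Tasting ends t=26, and ends t=27 after Old-Town Tasting starts t=23 → overlap.
Castle Photo: starts t=25 before Old-Town Tasting ends t=26, and ends t=27 after Old-Town Tasting starts t=23 → overlap.
Old-Town Tasting overlaps Bridge Visit, Harbour Hike, Castle Photo.

Yes — it overlaps Bridge Visit, Castle Photo, Harbour Hike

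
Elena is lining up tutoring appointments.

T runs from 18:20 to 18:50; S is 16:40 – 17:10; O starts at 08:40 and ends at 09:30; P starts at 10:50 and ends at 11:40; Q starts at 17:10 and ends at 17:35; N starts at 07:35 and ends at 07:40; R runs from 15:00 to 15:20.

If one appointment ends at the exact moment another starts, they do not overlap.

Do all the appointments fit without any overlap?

Two intervals overlap when each starts before the other ends.
Sorted by start: N, O, P, R, S, Q, T.
O starts after N ends — done with N.
P starts after O ends — done with O.
R starts after P ends — done with P.
S starts after R ends — done with R.
Q starts exactly when S ends (back-to-back, no overlap) — done with S.
T starts after Q ends.
Every pair is clear; the schedule has no overlaps.

Yes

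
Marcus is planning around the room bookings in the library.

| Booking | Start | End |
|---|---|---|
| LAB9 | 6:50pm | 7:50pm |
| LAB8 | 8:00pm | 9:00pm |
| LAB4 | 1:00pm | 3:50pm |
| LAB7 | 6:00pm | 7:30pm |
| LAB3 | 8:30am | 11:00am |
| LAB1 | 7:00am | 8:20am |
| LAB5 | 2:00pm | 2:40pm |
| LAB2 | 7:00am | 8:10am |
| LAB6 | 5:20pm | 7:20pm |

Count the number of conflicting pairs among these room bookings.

5

Two intervals overlap when each starts before the other ends.
Sorted by start: LAB1, LAB2, LAB3, LAB4, LAB5, LAB6, LAB7, LAB9, LAB8.
LAB2 starts before LAB1 ends → LAB1 and LAB2 overlap.
LAB3 starts after LAB1 ends — done with LAB1.
LAB3 starts after LAB2 ends — done with LAB2.
LAB4 starts after LAB3 ends — done with LAB3.
LAB5 starts before LAB4 ends → LAB4 and LAB5 overlap.
LAB6 starts after LAB4 ends — done with LAB4.
LAB6 starts after LAB5 ends — done with LAB5.
LAB7 starts before LAB6 ends → LAB6 and LAB7 overlap.
LAB9 starts before LAB6 ends → LAB6 and LAB9 overlap.
LAB8 starts after LAB6 ends.
LAB9 starts before LAB7 ends → LAB7 and LAB9 overlap.
LAB8 starts after LAB7 ends.
LAB8 starts after LAB9 ends.
Overlapping pairs: LAB1 & LAB2, LAB4 & LAB5, LAB6 & LAB7, LAB6 & LAB9, LAB7 & LAB9 — 5 in total.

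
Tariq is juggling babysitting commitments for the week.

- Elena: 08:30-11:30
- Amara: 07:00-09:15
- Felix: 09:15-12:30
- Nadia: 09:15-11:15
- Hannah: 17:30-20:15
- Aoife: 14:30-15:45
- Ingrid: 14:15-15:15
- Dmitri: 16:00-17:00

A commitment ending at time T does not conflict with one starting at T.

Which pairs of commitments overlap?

Amara & Elena, Aoife & Ingrid, Elena & Felix, Elena & Nadia, Felix & Nadia

Check each pair: they overlap iff neither finishes before the other starts.
Sorted by start: Amara, Elena, Felix, Nadia, Ingrid, Aoife, Dmitri, Hannah.
Elena starts before Amara ends → Amara and Elena overlap.
Felix starts exactly when Amara ends (back-to-back, no overlap) — done with Amara.
Felix starts before Elena ends → Elena and Felix overlap.
Nadia starts before Elena ends → Elena and Nadia overlap.
Ingrid starts after Elena ends — done with Elena.
Nadia starts before Felix ends → Felix and Nadia overlap.
Ingrid starts after Felix ends — done with Felix.
Ingrid starts after Nadia ends — done with Nadia.
Aoife starts before Ingrid ends → Ingrid and Aoife overlap.
Dmitri starts after Ingrid ends — done with Ingrid.
Dmitri starts after Aoife ends — done with Aoife.
Hannah starts after Dmitri ends.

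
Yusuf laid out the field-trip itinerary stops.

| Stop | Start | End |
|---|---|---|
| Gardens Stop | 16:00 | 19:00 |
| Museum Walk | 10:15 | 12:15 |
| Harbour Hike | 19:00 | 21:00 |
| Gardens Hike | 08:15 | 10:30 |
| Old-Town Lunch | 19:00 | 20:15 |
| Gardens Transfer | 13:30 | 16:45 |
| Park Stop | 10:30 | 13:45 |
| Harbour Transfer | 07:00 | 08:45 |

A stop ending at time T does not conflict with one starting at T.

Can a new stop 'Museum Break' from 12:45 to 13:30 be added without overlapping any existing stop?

No — it overlaps Park Stop

Harbour Transfer: ends 08:45 at or before Museum Break starts 12:45 → clear.
Gardens Hike: ends 10:30 at or before Museum Break starts 12:45 → clear.
Museum Walk: ends 12:15 at or before Museum Break starts 12:45 → clear.
Park Stop: starts 10:30 before Museum Break ends 13:30, and ends 13:45 after Museum Break starts 12:45 → overlap.
Gardens Transfer: starts 13:30 at or after Museum Break ends 13:30 → clear.
Gardens Stop: starts 16:00 at or after Museum Break ends 13:30 → clear.
Harbour Hike: starts 19:00 at or after Museum Break ends 13:30 → clear.
Old-Town Lunch: starts 19:00 at or after Museum Break ends 13:30 → clear.
Museum Break overlaps Park Stop.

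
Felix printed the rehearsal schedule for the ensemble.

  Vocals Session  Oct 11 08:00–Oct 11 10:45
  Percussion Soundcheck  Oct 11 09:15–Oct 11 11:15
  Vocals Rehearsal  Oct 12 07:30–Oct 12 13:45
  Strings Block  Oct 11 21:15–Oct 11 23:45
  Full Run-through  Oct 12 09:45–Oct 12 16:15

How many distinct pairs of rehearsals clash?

2

Two intervals overlap when each starts before the other ends.
Sorted by start: Vocals Session, Percussion Soundcheck, Strings Block, Vocals Rehearsal, Full Run-through.
Percussion Soundcheck starts before Vocals Session ends → Vocals Session and Percussion Soundcheck overlap.
Strings Block starts after Vocals Session ends; Vocals Session is clear from here.
Strings Block starts after Percussion Soundcheck ends; Percussion Soundcheck is clear from here.
Vocals Rehearsal starts after Strings Block ends; Strings Block is clear from here.
Full Run-through starts before Vocals Rehearsal ends → Vocals Rehearsal and Full Run-through overlap.
Overlapping pairs: Full Run-through & Vocals Rehearsal, Percussion Soundcheck & Vocals Session — 2 in total.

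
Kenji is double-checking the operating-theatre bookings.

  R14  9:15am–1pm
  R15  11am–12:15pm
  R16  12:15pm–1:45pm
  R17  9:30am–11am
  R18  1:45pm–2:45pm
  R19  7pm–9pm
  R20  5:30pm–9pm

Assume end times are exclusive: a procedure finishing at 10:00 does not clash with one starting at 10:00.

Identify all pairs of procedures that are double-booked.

Check each pair: they overlap iff neither finishes before the other starts.
Sorted by start: R14, R17, R15, R16, R18, R20, R19.
R17 starts before R14 ends → R14 and R17 overlap.
R15 starts before R14 ends → R14 and R15 overlap.
R16 starts before R14 ends → R14 and R16 overlap.
R18 starts after R14 ends — done with R14.
R15 starts exactly when R17 ends (back-to-back, no overlap) — done with R17.
R16 starts exactly when R15 ends (back-to-back, no overlap) — done with R15.
R18 starts exactly when R16 ends (back-to-back, no overlap) — done with R16.
R20 starts after R18 ends — done with R18.
R19 starts before R20 ends → R20 and R19 overlap.

R14 & R15, R14 & R16, R14 & R17, R19 & R20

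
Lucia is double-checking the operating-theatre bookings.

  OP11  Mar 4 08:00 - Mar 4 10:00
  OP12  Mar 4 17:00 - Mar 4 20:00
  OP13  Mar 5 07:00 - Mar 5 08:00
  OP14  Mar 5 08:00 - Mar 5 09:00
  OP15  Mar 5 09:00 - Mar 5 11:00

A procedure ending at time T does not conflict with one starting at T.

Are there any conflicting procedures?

No

Sorted by start: OP11, OP12, OP13, OP14, OP15.
OP12 starts after OP11 ends, so nothing later overlaps OP11 either.
OP13 starts after OP12 ends, so nothing later overlaps OP12 either.
OP14 starts exactly when OP13 ends (back-to-back, no overlap), so nothing later overlaps OP13 either.
OP15 starts exactly when OP14 ends (back-to-back, no overlap).
Every pair is clear; the schedule has no overlaps.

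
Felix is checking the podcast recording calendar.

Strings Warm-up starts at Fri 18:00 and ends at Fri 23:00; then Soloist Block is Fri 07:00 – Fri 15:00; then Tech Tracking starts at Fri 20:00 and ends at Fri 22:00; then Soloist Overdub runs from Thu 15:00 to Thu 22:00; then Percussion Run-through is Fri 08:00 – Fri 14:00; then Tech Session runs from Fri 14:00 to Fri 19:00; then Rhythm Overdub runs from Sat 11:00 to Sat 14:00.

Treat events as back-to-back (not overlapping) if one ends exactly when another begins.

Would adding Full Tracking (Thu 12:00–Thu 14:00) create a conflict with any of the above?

No — it doesn't clash with anything

Soloist Overdub: starts Thu 15:00 at or after Full Tracking ends Thu 14:00 → clear.
Soloist Block: starts Fri 07:00 at or after Full Tracking ends Thu 14:00 → clear.
Percussion Run-through: starts Fri 08:00 at or after Full Tracking ends Thu 14:00 → clear.
Tech Session: starts Fri 14:00 at or after Full Tracking ends Thu 14:00 → clear.
Strings Warm-up: starts Fri 18:00 at or after Full Tracking ends Thu 14:00 → clear.
Tech Tracking: starts Fri 20:00 at or after Full Tracking ends Thu 14:00 → clear.
Rhythm Overdub: starts Sat 11:00 at or after Full Tracking ends Thu 14:00 → clear.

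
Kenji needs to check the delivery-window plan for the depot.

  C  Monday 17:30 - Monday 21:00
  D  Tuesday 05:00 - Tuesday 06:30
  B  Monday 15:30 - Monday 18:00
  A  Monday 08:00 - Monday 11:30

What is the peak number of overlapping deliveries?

Walk through starts and ends in time order (an end at T is processed before a start at T):
Monday 08:00 start A → 1
Monday 11:30 end A → 0
Monday 15:30 start B → 1
Monday 17:30 start C → 2
Monday 18:00 end B → 1
Monday 21:00 end C → 0
Tuesday 05:00 start D → 1
Tuesday 06:30 end D → 0
Peak is 2, at Monday 17:30 (B, C).

2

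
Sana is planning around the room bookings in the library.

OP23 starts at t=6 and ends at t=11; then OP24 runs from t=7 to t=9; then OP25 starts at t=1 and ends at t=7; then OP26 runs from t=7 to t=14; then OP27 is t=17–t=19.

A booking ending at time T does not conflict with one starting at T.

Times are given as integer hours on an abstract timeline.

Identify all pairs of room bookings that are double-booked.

Sorted by start: OP25, OP23, OP24, OP26, OP27.
OP23 starts before OP25 ends → OP25 and OP23 overlap.
OP24 starts exactly when OP25 ends (back-to-back, no overlap), so nothing later overlaps OP25 either.
OP24 starts before OP23 ends → OP23 and OP24 overlap.
OP26 starts before OP23 ends → OP23 and OP26 overlap.
OP27 starts after OP23 ends.
OP26 starts before OP24 ends → OP24 and OP26 overlap.
OP27 starts after OP24 ends.
OP27 starts after OP26 ends.

OP23 & OP24, OP23 & OP25, OP23 & OP26, OP24 & OP26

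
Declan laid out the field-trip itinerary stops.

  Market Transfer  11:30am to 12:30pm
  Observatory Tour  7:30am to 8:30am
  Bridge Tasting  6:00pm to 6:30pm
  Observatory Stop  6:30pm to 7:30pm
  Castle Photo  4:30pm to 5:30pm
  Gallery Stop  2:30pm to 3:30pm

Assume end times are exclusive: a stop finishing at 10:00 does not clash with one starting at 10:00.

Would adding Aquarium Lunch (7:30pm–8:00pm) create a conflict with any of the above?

Observatory Tour: ends 8:30am at or before Aquarium Lunch starts 7:30pm → clear.
Market Transfer: ends 12:30pm at or before Aquarium Lunch starts 7:30pm → clear.
Gallery Stop: ends 3:30pm at or before Aquarium Lunch starts 7:30pm → clear.
Castle Photo: ends 5:30pm at or before Aquarium Lunch starts 7:30pm → clear.
Bridge Tasting: ends 6:30pm at or before Aquarium Lunch starts 7:30pm → clear.
Observatory Stop: ends 7:30pm at or before Aquarium Lunch starts 7:30pm → clear.

No — it doesn't clash with anything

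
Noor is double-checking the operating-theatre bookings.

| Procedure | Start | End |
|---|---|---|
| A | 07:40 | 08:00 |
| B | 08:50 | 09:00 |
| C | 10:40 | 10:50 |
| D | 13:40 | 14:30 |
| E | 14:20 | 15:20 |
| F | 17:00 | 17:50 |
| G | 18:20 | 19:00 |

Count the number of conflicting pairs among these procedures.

Sorted by start: A, B, C, D, E, F, G.
B starts after A ends, so A has no further overlaps.
C starts after B ends, so B has no further overlaps.
D starts after C ends, so C has no further overlaps.
E starts before D ends → D and E overlap.
F starts after D ends, so D has no further overlaps.
F starts after E ends, so E has no further overlaps.
G starts after F ends.
Overlapping pairs: D & E — 1 in total.

1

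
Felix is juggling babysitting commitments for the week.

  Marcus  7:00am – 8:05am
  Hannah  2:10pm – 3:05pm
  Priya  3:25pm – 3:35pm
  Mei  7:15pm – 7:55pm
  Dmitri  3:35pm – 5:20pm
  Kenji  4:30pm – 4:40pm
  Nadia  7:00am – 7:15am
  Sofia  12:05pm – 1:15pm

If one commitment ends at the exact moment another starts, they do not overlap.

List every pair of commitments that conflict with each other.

Two intervals overlap when each starts before the other ends.
Sorted by start: Marcus, Nadia, Sofia, Hannah, Priya, Dmitri, Kenji, Mei.
Nadia starts before Marcus ends → Marcus and Nadia overlap.
Sofia starts after Marcus ends — done with Marcus.
Sofia starts after Nadia ends — done with Nadia.
Hannah starts after Sofia ends — done with Sofia.
Priya starts after Hannah ends — done with Hannah.
Dmitri starts exactly when Priya ends (back-to-back, no overlap) — done with Priya.
Kenji starts before Dmitri ends → Dmitri and Kenji overlap.
Mei starts after Dmitri ends.
Mei starts after Kenji ends.

Dmitri & Kenji, Marcus & Nadia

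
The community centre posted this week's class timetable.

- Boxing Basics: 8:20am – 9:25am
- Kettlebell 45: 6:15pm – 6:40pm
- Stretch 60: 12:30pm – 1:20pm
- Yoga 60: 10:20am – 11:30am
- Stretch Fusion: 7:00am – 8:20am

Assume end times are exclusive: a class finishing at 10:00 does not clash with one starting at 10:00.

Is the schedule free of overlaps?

Sorted by start: Stretch Fusion, Boxing Basics, Yoga 60, Stretch 60, Kettlebell 45.
Boxing Basics starts exactly when Stretch Fusion ends (back-to-back, no overlap); Stretch Fusion is clear from here.
Yoga 60 starts after Boxing Basics ends; Boxing Basics is clear from here.
Stretch 60 starts after Yoga 60 ends; Yoga 60 is clear from here.
Kettlebell 45 starts after Stretch 60 ends.
Every pair is clear; the schedule has no overlaps.

Yes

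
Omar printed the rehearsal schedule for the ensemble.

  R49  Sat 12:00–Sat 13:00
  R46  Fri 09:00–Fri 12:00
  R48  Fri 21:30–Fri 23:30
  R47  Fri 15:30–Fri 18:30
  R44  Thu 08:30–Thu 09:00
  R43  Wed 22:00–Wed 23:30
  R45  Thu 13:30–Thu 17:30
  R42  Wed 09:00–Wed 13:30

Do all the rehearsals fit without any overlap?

Yes

Sorted by start: R42, R43, R44, R45, R46, R47, R48, R49.
R43 starts after R42 ends, so nothing later overlaps R42 either.
R44 starts after R43 ends, so nothing later overlaps R43 either.
R45 starts after R44 ends, so nothing later overlaps R44 either.
R46 starts after R45 ends, so nothing later overlaps R45 either.
R47 starts after R46 ends, so nothing later overlaps R46 either.
R48 starts after R47 ends, so nothing later overlaps R47 either.
R49 starts after R48 ends.
Every pair is clear; the schedule has no overlaps.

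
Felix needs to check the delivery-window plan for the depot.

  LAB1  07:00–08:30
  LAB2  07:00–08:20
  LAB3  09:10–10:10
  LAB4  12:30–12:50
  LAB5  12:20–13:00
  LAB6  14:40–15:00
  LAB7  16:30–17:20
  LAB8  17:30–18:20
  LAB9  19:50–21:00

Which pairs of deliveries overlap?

LAB1 & LAB2, LAB4 & LAB5

Sorted by start: LAB1, LAB2, LAB3, LAB5, LAB4, LAB6, LAB7, LAB8, LAB9.
LAB2 starts before LAB1 ends → LAB1 and LAB2 overlap.
LAB3 starts after LAB1 ends — done with LAB1.
LAB3 starts after LAB2 ends — done with LAB2.
LAB5 starts after LAB3 ends — done with LAB3.
LAB4 starts before LAB5 ends → LAB5 and LAB4 overlap.
LAB6 starts after LAB5 ends — done with LAB5.
LAB6 starts after LAB4 ends — done with LAB4.
LAB7 starts after LAB6 ends — done with LAB6.
LAB8 starts after LAB7 ends — done with LAB7.
LAB9 starts after LAB8 ends.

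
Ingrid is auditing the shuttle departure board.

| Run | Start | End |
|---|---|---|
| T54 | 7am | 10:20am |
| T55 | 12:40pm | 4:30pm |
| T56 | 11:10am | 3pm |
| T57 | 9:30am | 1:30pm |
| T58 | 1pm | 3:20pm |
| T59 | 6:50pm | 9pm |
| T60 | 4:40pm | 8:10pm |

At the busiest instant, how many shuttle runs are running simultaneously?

4

Sort all start/end points and keep a running count:
7am start T54 → 1
9:30am start T57 → 2
10:20am end T54 → 1
11:10am start T56 → 2
12:40pm start T55 → 3
1pm start T58 → 4
1:30pm end T57 → 3
3pm end T56 → 2
3:20pm end T58 → 1
4:30pm end T55 → 0
4:40pm start T60 → 1
6:50pm start T59 → 2
8:10pm end T60 → 1
9pm end T59 → 0
Peak is 4, at 1pm (T55, T56, T57, T58).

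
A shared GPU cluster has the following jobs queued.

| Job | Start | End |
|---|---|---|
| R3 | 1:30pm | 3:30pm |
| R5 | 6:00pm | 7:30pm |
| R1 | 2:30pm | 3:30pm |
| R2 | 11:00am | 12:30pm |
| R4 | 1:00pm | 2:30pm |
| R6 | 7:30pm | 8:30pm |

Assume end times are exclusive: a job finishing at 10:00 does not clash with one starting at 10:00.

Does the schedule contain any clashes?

Check each pair: they overlap iff neither finishes before the other starts.
Sorted by start: R2, R4, R3, R1, R5, R6.
R4 starts after R2 ends; R2 is clear from here.
R3 starts before R4 ends → R4 and R3 overlap.
That's a conflict, so the schedule is not conflict-free.

Yes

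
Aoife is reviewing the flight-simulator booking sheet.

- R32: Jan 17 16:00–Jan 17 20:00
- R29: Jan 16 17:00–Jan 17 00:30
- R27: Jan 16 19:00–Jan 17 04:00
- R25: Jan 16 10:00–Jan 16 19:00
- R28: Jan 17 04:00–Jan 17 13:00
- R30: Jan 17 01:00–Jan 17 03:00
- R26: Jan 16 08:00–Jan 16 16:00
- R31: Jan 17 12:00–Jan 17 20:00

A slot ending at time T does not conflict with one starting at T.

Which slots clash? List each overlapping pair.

Sorted by start: R26, R25, R29, R27, R30, R28, R31, R32.
R25 starts before R26 ends → R26 and R25 overlap.
R29 starts after R26 ends; R26 is clear from here.
R29 starts before R25 ends → R25 and R29 overlap.
R27 starts exactly when R25 ends (back-to-back, no overlap); R25 is clear from here.
R27 starts before R29 ends → R29 and R27 overlap.
R30 starts after R29 ends; R29 is clear from here.
R30 starts before R27 ends → R27 and R30 overlap.
R28 starts exactly when R27 ends (back-to-back, no overlap); R27 is clear from here.
R28 starts after R30 ends; R30 is clear from here.
R31 starts before R28 ends → R28 and R31 overlap.
R32 starts after R28 ends.
R32 starts before R31 ends → R31 and R32 overlap.

R25 & R26, R25 & R29, R27 & R29, R27 & R30, R28 & R31, R31 & R32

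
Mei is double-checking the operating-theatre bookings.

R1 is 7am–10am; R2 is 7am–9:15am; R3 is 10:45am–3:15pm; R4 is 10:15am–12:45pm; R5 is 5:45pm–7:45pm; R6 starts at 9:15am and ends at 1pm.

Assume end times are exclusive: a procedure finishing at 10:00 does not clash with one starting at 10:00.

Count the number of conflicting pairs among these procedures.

5

Sorted by start: R1, R2, R6, R4, R3, R5.
R2 starts before R1 ends → R1 and R2 overlap.
R6 starts before R1 ends → R1 and R6 overlap.
R4 starts after R1 ends, so R1 has no further overlaps.
R6 starts exactly when R2 ends (back-to-back, no overlap), so R2 has no further overlaps.
R4 starts before R6 ends → R6 and R4 overlap.
R3 starts before R6 ends → R6 and R3 overlap.
R5 starts after R6 ends.
R3 starts before R4 ends → R4 and R3 overlap.
R5 starts after R4 ends.
R5 starts after R3 ends.
Overlapping pairs: R1 & R2, R1 & R6, R3 & R4, R3 & R6, R4 & R6 — 5 in total.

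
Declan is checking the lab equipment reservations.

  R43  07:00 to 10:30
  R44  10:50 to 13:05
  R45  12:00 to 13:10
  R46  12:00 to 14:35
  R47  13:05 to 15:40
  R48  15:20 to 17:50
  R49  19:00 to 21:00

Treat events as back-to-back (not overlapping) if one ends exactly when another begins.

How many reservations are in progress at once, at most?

Walk through starts and ends in time order (an end at T is processed before a start at T):
07:00 start R43 → 1
10:30 end R43 → 0
10:50 start R44 → 1
12:00 start R45 → 2
12:00 start R46 → 3
13:05 end R44 → 2
13:05 start R47 → 3
13:10 end R45 → 2
14:35 end R46 → 1
15:20 start R48 → 2
15:40 end R47 → 1
17:50 end R48 → 0
19:00 start R49 → 1
21:00 end R49 → 0
Peak is 3, at 12:00 (R44, R45, R46).

3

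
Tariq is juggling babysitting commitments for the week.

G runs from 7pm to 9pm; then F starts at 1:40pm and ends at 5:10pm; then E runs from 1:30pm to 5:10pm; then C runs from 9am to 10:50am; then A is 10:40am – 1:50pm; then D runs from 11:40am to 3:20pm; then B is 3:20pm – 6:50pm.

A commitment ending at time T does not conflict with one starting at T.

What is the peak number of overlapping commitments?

4

Walk through starts and ends in time order (an end at T is processed before a start at T):
9am start C → 1
10:40am start A → 2
10:50am end C → 1
11:40am start D → 2
1:30pm start E → 3
1:40pm start F → 4
1:50pm end A → 3
3:20pm end D → 2
3:20pm start B → 3
5:10pm end E → 2
5:10pm end F → 1
6:50pm end B → 0
7pm start G → 1
9pm end G → 0
Peak is 4, at 1:40pm (A, D, E, F).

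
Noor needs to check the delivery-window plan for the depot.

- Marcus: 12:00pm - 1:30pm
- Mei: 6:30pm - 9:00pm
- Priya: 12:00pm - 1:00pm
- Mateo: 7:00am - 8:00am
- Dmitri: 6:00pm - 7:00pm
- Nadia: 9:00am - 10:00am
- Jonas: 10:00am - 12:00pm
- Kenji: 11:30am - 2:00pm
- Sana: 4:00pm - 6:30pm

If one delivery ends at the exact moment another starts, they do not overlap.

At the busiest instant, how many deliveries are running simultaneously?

3

Sweep the timeline, counting +1 at each start and −1 at each end (ends before starts at a tie):
7:00am start Mateo → 1
8:00am end Mateo → 0
9:00am start Nadia → 1
10:00am end Nadia → 0
10:00am start Jonas → 1
11:30am start Kenji → 2
12:00pm end Jonas → 1
12:00pm start Marcus → 2
12:00pm start Priya → 3
1:00pm end Priya → 2
1:30pm end Marcus → 1
2:00pm end Kenji → 0
4:00pm start Sana → 1
6:00pm start Dmitri → 2
6:30pm end Sana → 1
6:30pm start Mei → 2
7:00pm end Dmitri → 1
9:00pm end Mei → 0
Peak is 3, at 12:00pm (Kenji, Marcus, Priya).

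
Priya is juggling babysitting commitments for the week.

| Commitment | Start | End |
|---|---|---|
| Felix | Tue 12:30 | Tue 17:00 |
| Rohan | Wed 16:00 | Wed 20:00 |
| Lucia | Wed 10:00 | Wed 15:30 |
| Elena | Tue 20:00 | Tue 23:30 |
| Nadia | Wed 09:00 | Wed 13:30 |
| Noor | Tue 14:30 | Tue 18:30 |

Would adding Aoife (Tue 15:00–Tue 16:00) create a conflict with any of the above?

Felix: starts Tue 12:30 before Aoife ends Tue 16:00, and ends Tue 17:00 after Aoife starts Tue 15:00 → overlap.
Noor: starts Tue 14:30 before Aoife ends Tue 16:00, and ends Tue 18:30 after Aoife starts Tue 15:00 → overlap.
Elena: starts Tue 20:00 at or after Aoife ends Tue 16:00 → clear.
Nadia: starts Wed 09:00 at or after Aoife ends Tue 16:00 → clear.
Lucia: starts Wed 10:00 at or after Aoife ends Tue 16:00 → clear.
Rohan: starts Wed 16:00 at or after Aoife ends Tue 16:00 → clear.
Aoife overlaps Felix, Noor.

Yes — it overlaps Felix, Noor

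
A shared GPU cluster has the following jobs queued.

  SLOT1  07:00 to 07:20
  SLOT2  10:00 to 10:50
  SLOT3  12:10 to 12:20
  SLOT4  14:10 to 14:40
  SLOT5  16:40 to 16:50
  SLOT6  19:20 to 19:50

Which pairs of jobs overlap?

Sorted by start: SLOT1, SLOT2, SLOT3, SLOT4, SLOT5, SLOT6.
SLOT2 starts after SLOT1 ends, so nothing later overlaps SLOT1 either.
SLOT3 starts after SLOT2 ends, so nothing later overlaps SLOT2 either.
SLOT4 starts after SLOT3 ends, so nothing later overlaps SLOT3 either.
SLOT5 starts after SLOT4 ends, so nothing later overlaps SLOT4 either.
SLOT6 starts after SLOT5 ends.

no conflicts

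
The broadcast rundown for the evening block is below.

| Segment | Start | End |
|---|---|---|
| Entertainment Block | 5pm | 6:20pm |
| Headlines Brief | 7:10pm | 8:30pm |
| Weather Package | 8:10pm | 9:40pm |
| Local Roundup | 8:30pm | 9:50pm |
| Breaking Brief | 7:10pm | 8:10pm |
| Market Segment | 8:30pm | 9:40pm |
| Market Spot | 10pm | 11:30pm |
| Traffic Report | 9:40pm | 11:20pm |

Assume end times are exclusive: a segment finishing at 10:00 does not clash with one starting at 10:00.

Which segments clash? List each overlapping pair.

Breaking Brief & Headlines Brief, Headlines Brief & Weather Package, Local Roundup & Market Segment, Local Roundup & Traffic Report, Local Roundup & Weather Package, Market Segment & Weather Package, Market Spot & Traffic Report

Sorted by start: Entertainment Block, Headlines Brief, Breaking Brief, Weather Package, Local Roundup, Market Segment, Traffic Report, Market Spot.
Headlines Brief starts after Entertainment Block ends, so Entertainment Block has no further overlaps.
Breaking Brief starts before Headlines Brief ends → Headlines Brief and Breaking Brief overlap.
Weather Package starts before Headlines Brief ends → Headlines Brief and Weather Package overlap.
Local Roundup starts exactly when Headlines Brief ends (back-to-back, no overlap), so Headlines Brief has no further overlaps.
Weather Package starts exactly when Breaking Brief ends (back-to-back, no overlap), so Breaking Brief has no further overlaps.
Local Roundup starts before Weather Package ends → Weather Package and Local Roundup overlap.
Market Segment starts before Weather Package ends → Weather Package and Market Segment overlap.
Traffic Report starts exactly when Weather Package ends (back-to-back, no overlap), so Weather Package has no further overlaps.
Market Segment starts before Local Roundup ends → Local Roundup and Market Segment overlap.
Traffic Report starts before Local Roundup ends → Local Roundup and Traffic Report overlap.
Market Spot starts after Local Roundup ends.
Traffic Report starts exactly when Market Segment ends (back-to-back, no overlap), so Market Segment has no further overlaps.
Market Spot starts before Traffic Report ends → Traffic Report and Market Spot overlap.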